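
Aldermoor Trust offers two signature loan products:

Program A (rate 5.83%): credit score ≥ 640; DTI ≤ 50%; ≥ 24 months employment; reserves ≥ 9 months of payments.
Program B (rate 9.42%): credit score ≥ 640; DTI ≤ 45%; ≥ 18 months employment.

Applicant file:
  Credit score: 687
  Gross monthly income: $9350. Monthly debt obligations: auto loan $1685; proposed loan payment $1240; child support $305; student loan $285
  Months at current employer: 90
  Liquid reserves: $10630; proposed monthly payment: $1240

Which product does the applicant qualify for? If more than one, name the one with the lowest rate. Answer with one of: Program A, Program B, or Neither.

Program B

Total debts = (1,685 + 1,240 + 305 + 285) = 3,515; DTI = 3,515/9,350 = 37.6%.
Reserves = 10,630/1,240 = 8.6 months.
Program A: score 687 ≥ 640; DTI 37.6% ≤ 50%; employment 90 ≥ 24 mo; reserves 8.6 < 9 mo → does not qualify.
Program B: score 687 ≥ 640; DTI 37.6% ≤ 45%; employment 90 ≥ 18 mo → qualifies.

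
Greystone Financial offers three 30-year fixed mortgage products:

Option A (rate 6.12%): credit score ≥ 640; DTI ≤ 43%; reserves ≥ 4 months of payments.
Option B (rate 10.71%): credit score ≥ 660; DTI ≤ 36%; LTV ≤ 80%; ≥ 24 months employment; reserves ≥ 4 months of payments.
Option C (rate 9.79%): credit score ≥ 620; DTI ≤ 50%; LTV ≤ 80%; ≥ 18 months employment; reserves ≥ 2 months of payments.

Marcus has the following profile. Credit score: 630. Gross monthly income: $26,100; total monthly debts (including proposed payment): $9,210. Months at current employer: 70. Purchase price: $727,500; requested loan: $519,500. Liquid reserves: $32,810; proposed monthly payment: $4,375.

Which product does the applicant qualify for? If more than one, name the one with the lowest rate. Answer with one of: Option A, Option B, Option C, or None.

DTI = 9,210/26,100 = 35.3%.
LTV = 519,500/727,500 = 71.4%.
Reserves = 32,810/4,375 = 7.5 months.
Option A: score 630 < 640; DTI 35.3% ≤ 43%; reserves 7.5 ≥ 4 mo → does not qualify.
Option B: score 630 < 660; DTI 35.3% ≤ 36%; LTV 71.4% ≤ 80%; employment 70 ≥ 24 mo; reserves 7.5 ≥ 4 mo → does not qualify.
Option C: score 630 ≥ 620; DTI 35.3% ≤ 50%; LTV 71.4% ≤ 80%; employment 70 ≥ 18 mo; reserves 7.5 ≥ 2 mo → qualifies.

Option C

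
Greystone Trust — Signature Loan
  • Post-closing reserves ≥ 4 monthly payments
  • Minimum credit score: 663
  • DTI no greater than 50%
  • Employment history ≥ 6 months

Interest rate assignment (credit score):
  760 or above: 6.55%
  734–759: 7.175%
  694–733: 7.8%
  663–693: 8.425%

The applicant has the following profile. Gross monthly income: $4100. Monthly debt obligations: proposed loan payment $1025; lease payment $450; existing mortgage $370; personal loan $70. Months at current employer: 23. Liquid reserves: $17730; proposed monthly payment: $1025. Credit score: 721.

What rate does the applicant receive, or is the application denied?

Approved at 7.8%

Credit score 721 ≥ 663 (meets minimum)
Employment 23 ≥ 6 months
Reserves = 17,730/1,025 = 17.3 months ≥ 4
Total monthly debts = (1,025 + 450 + 370 + 70) = 1,915. Debt-to-income = 1,915/4,100 = 46.7% — meets 50% limit
All requirements met. Score 721 falls in the 694–733 tier → 7.8%.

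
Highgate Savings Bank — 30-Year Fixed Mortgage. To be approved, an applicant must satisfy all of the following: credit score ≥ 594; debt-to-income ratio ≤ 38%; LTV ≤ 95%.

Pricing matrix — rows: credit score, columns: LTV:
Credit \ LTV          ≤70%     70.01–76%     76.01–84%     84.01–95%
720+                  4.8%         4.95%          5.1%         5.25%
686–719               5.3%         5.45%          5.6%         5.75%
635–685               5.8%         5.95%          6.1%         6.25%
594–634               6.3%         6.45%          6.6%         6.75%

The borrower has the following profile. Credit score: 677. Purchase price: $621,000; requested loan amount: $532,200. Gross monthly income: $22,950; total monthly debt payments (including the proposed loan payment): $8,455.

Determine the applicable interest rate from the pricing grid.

Credit score 677 ≥ 594; Debt-to-income = 8,455/22,950 = 36.8% — meets 38% limit
LTV = 532,200/621,000 = 85.7% ≤ 95%
Credit 677 → row 635–685; LTV 85.7% → column 84.01–95%. Grid cell → 6.25%.

6.25%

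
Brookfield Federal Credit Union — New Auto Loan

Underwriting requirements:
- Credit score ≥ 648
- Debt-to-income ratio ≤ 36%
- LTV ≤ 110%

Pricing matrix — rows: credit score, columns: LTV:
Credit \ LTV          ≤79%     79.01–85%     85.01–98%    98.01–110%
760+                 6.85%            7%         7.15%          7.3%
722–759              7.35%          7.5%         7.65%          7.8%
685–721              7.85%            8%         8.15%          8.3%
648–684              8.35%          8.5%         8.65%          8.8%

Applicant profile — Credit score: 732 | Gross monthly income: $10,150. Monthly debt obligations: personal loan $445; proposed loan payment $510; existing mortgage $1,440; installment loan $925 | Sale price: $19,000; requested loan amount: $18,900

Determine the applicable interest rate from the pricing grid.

Credit score 732 ≥ 648; Total monthly debts = (445 + 510 + 1,440 + 925) = 3,320. DTI = 3,320/10,150 = 32.7% ≤ 36%
LTV: 18,900 ÷ 19,000 = 99.5%, within 110% cap
Row: 732 falls in 722–759. Column: 99.5% falls in 98.01–110%. Rate = 7.8%.

7.8%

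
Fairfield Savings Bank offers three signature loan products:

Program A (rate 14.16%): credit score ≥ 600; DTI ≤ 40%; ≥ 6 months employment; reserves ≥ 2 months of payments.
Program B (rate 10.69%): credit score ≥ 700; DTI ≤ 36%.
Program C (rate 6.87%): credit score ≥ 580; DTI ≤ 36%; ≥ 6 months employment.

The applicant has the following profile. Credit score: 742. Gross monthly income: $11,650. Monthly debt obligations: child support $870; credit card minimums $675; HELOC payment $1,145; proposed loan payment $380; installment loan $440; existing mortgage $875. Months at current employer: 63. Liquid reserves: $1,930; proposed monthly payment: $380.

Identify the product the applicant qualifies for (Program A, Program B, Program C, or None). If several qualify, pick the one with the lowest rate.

Total debts = (870 + 675 + 1,145 + 380 + 440 + 875) = 4,385; DTI = 4,385/11,650 = 37.6%.
Reserves = 1,930/380 = 5.1 months.
Program A: score 742 ≥ 600; DTI 37.6% ≤ 40%; employment 63 ≥ 6 mo; reserves 5.1 ≥ 2 mo → qualifies.
Program B: score 742 ≥ 700; DTI 37.6% > 36% → does not qualify.
Program C: score 742 ≥ 580; DTI 37.6% > 36%; employment 63 ≥ 6 mo → does not qualify.

Program A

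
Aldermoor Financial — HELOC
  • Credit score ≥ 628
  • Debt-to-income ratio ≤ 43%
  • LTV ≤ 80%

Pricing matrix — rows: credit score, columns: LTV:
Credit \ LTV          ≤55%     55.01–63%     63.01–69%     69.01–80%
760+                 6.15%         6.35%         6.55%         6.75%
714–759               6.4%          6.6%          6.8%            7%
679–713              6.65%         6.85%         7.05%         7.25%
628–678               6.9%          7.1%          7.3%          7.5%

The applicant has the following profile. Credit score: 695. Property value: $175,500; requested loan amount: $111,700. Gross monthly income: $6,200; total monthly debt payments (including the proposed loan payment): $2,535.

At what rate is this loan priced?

Credit score 695 ≥ 628; DTI: 2,535 ÷ 6,200 = 40.9%, within the 43% cap
LTV: 111,700 ÷ 175,500 = 63.6%, within 80% cap
Row: 695 falls in 679–713. Column: 63.6% falls in 63.01–69%. Rate = 7.05%.

7.05%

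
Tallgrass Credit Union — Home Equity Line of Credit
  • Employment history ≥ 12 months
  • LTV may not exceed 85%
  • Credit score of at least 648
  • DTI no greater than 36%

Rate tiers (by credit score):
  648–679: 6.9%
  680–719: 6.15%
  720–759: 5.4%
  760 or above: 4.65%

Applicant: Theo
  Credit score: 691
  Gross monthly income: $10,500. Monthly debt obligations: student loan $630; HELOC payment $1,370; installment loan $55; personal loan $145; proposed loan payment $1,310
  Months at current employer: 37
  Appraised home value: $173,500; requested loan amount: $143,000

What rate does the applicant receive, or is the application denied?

Credit score 691 ≥ 648 (meets minimum)
Loan-to-value = 143,000/173,500 = 82.4% — pass (85% max)
Employment 37 ≥ 12 months
Total monthly debts = (630 + 1,370 + 55 + 145 + 1,310) = 3,510. DTI: 3,510 ÷ 10,500 = 33.4%, within the 36% cap
All requirements met. Score 691 falls in the 680–719 tier → 6.15%.

Approved at 6.15%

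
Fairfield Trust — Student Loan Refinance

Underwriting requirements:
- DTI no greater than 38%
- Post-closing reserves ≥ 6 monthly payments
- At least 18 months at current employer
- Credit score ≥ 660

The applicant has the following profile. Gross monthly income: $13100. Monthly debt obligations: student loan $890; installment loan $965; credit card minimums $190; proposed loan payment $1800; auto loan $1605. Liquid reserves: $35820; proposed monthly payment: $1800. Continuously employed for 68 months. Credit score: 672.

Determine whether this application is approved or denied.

Total monthly debts = (890 + 965 + 190 + 1,800 + 1,605) = 5,450. Debt-to-income = 5,450/13,100 = 41.6% — over 38% limit
Liquid reserves cover 35,820/1,800 = 19.9 months — ≥ 6 required
Employment 68 ≥ 18 months
Credit score 672 ≥ 660 (meets)
Fails on DTI.

Denied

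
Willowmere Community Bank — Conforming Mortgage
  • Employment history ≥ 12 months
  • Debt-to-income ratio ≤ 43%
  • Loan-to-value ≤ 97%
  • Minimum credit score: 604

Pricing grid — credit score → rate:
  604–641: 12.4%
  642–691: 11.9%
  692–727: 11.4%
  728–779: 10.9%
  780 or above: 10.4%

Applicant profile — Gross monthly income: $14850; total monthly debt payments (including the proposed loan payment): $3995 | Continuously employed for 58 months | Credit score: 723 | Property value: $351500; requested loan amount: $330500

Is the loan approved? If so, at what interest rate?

Approved at 11.4%

Credit score 723 ≥ 604 (meets minimum)
Employment 58 ≥ 12 months
DTI: 3,995 ÷ 14,850 = 26.9%, within the 43% cap
Loan-to-value = 330,500/351,500 = 94% — pass (97% max)
All requirements met. Score 723 falls in the 692–727 tier → 11.4%.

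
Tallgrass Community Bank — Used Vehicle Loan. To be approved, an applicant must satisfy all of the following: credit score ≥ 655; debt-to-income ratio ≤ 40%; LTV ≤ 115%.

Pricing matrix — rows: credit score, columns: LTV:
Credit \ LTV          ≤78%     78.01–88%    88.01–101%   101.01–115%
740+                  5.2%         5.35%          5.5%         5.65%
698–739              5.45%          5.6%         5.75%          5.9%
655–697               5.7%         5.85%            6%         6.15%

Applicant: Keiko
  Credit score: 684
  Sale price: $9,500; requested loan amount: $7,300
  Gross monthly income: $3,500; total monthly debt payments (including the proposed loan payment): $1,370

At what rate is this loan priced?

5.7%

Credit score 684 ≥ 655; DTI = 1,370/3,500 = 39.1% ≤ 40%
LTV: 7,300 ÷ 9,500 = 76.8%, within 115% cap
Credit 684 → row 655–697; LTV 76.8% → column ≤78%. Grid cell → 5.7%.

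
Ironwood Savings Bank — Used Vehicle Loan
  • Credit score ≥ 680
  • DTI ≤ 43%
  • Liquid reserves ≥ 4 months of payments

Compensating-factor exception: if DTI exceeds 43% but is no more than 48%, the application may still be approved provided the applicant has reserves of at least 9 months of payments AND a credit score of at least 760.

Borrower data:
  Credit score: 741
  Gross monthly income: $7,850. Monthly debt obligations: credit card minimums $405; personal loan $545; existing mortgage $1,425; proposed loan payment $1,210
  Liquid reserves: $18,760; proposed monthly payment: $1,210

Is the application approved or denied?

Denied

Credit score 741 ≥ 680 (meets base)
Total debts = (405 + 545 + 1,425 + 1,210) = 3,585. DTI = 3,585/7,850 = 45.7% > 43% — standard DTI limit exceeded.
Liquid reserves cover 18,760/1,210 = 15.5 months — ≥ 4 required
45.7% falls in the override range (43%–48%), so the compensating-factor test applies.
Reserves 15.5 ≥ 9 months; credit score 741 < 760.
Compensating-factor requirement not fully met.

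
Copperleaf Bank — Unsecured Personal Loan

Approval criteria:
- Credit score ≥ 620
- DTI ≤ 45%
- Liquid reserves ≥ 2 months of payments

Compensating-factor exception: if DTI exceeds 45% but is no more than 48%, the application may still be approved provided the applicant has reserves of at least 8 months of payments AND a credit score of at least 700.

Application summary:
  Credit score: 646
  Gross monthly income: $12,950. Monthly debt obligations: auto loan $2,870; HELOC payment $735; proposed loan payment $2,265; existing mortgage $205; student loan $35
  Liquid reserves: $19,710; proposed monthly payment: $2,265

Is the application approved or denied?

Credit score 646 ≥ 620 (meets base)
Total debts = (2,870 + 735 + 2,265 + 205 + 35) = 6,110. DTI: 6,110 ÷ 12,950 = 47.2%, over the 45% base limit.
Reserves: 19,710 ÷ 2,265 = 8.7 months (meets 2-month minimum)
DTI 47.2% is within the 45%–48% exception band; checking compensating factors.
Reserves 8.7 ≥ 8 months; credit score 646 < 700.
Compensating-factor requirement not fully met.

Denied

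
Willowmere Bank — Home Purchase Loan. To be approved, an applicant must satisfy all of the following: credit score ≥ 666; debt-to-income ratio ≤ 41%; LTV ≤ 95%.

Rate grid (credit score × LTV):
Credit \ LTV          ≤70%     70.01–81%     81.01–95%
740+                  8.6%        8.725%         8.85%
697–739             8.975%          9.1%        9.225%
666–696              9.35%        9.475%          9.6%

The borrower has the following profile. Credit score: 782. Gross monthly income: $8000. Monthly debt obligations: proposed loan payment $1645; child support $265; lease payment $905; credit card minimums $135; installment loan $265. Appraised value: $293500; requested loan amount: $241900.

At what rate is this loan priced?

8.85%

Credit score 782 ≥ 666; Total monthly debts = (1,645 + 265 + 905 + 135 + 265) = 3,215. Debt-to-income = 3,215/8,000 = 40.2% — meets 41% limit
LTV: 241,900 ÷ 293,500 = 82.4%, within 95% cap
Credit 782 → row 740+; LTV 82.4% → column 81.01–95%. Grid cell → 8.85%.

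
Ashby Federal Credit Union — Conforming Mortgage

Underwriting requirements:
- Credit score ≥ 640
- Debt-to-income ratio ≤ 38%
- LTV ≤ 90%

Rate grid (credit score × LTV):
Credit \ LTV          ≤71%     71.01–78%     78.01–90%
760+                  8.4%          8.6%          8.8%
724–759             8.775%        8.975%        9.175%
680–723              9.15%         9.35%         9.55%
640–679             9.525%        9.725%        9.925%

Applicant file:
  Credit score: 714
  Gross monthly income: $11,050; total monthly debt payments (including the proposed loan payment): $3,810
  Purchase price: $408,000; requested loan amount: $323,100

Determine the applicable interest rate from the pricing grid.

9.55%

Credit score 714 ≥ 640; DTI = 3,810/11,050 = 34.5% ≤ 38%
Loan-to-value = 323,100/408,000 = 79.2% — pass (90% max)
Score 714 is in the 680–723 band; LTV 79.2% is in the 78.01–90% band → 9.55%.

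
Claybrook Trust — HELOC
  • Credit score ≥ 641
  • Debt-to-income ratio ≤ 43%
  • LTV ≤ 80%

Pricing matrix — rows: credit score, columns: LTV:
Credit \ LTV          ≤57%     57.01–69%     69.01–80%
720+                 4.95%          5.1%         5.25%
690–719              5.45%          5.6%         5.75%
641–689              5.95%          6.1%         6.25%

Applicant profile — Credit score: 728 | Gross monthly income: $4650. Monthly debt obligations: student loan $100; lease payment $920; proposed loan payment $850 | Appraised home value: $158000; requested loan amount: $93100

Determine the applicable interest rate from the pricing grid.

5.1%

Credit score 728 ≥ 641; Total monthly debts = (100 + 920 + 850) = 1,870. DTI = 1,870/4,650 = 40.2% ≤ 43%
LTV: 93,100 ÷ 158,000 = 58.9%, within 80% cap
Row: 728 falls in 720+. Column: 58.9% falls in 57.01–69%. Rate = 5.1%.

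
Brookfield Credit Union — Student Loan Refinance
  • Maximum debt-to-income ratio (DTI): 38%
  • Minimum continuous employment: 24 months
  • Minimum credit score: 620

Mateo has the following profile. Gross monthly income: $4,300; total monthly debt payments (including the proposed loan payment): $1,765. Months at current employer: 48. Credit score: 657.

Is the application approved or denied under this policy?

Debt-to-income = 1,765/4,300 = 41% — over 38% limit
Employment 48 ≥ 24 months
Credit score 657 ≥ 620 (meets)
Fails on DTI.

Denied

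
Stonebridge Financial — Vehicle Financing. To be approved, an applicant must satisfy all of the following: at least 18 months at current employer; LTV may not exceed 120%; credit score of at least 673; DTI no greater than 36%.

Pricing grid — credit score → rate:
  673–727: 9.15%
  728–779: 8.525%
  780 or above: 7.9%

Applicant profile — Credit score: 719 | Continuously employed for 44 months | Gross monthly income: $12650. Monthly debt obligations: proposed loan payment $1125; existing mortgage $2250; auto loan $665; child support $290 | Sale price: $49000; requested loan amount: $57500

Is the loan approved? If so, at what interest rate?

Credit score 719 ≥ 673 (meets minimum)
Total monthly debts = (1,125 + 2,250 + 665 + 290) = 4,330. DTI = 4,330/12,650 = 34.2% ≤ 36%
Employment 44 ≥ 18 months
LTV: 57,500 ÷ 49,000 = 117.3%, within 120% cap
All requirements met. Score 719 falls in the 673–727 tier → 9.15%.

Approved at 9.15%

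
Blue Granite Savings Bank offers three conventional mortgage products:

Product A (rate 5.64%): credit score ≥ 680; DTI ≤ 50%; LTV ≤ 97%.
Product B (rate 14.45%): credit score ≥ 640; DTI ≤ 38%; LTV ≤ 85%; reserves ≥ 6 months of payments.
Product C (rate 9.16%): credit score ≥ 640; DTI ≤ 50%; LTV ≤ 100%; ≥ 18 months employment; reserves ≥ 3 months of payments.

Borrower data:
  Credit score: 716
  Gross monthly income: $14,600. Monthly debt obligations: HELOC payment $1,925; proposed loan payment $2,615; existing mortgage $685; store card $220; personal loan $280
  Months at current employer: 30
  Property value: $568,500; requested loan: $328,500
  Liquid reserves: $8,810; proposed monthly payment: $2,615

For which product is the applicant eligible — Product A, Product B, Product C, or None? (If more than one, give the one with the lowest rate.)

Total debts = (1,925 + 2,615 + 685 + 220 + 280) = 5,725; DTI = 5,725/14,600 = 39.2%.
LTV = 328,500/568,500 = 57.8%.
Reserves = 8,810/2,615 = 3.4 months.
Product A: score 716 ≥ 680; DTI 39.2% ≤ 50%; LTV 57.8% ≤ 97% → qualifies.
Product B: score 716 ≥ 640; DTI 39.2% > 38%; LTV 57.8% ≤ 85%; reserves 3.4 < 6 mo → does not qualify.
Product C: score 716 ≥ 640; DTI 39.2% ≤ 50%; LTV 57.8% ≤ 100%; employment 30 ≥ 18 mo; reserves 3.4 ≥ 3 mo → qualifies.
Qualifying: Product A, Product C. Lowest rate is 5.64% → Product A.

Product A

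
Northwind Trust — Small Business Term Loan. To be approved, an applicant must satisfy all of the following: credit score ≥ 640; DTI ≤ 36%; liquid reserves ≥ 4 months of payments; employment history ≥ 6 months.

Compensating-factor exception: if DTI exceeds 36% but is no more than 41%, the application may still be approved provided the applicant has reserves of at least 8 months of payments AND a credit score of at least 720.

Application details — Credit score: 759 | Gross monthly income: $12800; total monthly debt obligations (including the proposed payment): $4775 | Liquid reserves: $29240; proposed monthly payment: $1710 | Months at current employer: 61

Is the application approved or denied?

Approved

Credit score 759 ≥ 640 (meets base)
DTI: 4,775 ÷ 12,800 = 37.3%, over the 36% base limit.
Reserves = 29,240/1,710 = 17.1 months ≥ 4
Employment 61 ≥ 6 months
DTI 37.3% is within the 36%–41% exception band; checking compensating factors.
Reserves 17.1 ≥ 8 months; credit score 759 ≥ 720.
Both override conditions satisfied; DTI exception granted.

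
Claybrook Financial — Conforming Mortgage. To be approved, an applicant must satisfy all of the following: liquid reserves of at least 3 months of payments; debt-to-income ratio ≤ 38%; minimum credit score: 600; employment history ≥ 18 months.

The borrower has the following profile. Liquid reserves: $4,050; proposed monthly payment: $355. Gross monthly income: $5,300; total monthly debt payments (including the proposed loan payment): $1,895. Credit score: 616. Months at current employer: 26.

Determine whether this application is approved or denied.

Liquid reserves cover 4,050/355 = 11.4 months — ≥ 3 required
Debt-to-income = 1,895/5,300 = 35.8% — meets 38% limit
Credit score 616 ≥ 600 (meets)
Employment 26 ≥ 18 months
All criteria satisfied.

Approved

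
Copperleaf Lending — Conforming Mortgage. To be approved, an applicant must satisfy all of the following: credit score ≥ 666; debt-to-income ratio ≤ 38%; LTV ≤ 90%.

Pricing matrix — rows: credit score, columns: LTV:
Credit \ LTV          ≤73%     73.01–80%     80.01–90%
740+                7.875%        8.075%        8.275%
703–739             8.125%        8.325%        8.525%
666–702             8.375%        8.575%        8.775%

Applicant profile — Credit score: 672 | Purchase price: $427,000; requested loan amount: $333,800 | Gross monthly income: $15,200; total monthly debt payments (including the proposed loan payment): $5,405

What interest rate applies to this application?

8.575%

Credit score 672 ≥ 666; DTI: 5,405 ÷ 15,200 = 35.6%, within the 38% cap
LTV: 333,800 ÷ 427,000 = 78.2%, within 90% cap
Score 672 is in the 666–702 band; LTV 78.2% is in the 73.01–80% band → 8.575%.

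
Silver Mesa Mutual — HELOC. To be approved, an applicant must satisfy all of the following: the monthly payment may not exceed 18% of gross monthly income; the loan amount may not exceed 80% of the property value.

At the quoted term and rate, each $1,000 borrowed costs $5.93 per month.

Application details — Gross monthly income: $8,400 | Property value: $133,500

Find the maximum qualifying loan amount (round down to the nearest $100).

$106,800

Payment cap: 18% × $8,400 = $1,512/month.
At $5.93 per $1,000, that supports 1,512/5.93 × 1,000 ≈ $254,974 → $254,900.
LTV cap: 80% × $133,500 = $106,800 → $106,800.
Binding constraint: loan-to-value.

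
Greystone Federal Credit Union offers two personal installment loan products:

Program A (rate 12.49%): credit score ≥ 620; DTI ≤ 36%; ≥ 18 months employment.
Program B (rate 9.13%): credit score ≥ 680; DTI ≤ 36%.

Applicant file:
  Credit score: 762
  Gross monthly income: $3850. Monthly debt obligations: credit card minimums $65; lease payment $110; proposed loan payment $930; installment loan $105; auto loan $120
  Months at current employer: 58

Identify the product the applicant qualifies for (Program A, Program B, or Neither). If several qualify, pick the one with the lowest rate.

Program B

Total debts = (65 + 110 + 930 + 105 + 120) = 1,330; DTI = 1,330/3,850 = 34.5%.
Program A: score 762 ≥ 620; DTI 34.5% ≤ 36%; employment 58 ≥ 18 mo → qualifies.
Program B: score 762 ≥ 680; DTI 34.5% ≤ 36% → qualifies.
Qualifying: Program A, Program B. Lowest rate is 9.13% → Program B.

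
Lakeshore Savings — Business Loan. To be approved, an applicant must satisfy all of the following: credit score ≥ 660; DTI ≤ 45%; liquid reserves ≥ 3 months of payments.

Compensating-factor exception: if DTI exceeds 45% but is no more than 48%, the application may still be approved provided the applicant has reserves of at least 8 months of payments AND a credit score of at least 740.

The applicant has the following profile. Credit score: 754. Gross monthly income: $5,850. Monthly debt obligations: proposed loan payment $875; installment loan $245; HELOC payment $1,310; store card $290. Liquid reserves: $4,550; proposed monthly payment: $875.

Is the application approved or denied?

Credit score 754 ≥ 660 (meets base)
Total debts = (875 + 245 + 1,310 + 290) = 2,720. DTI = 2,720/5,850 = 46.5% > 45% — standard DTI limit exceeded.
Reserves = 4,550/875 = 5.2 months ≥ 3
DTI 46.5% is within the 45%–48% exception band; checking compensating factors.
Override check — reserves: 5.2 mo (short of 8); score: 754 (ok).
Compensating-factor requirement not fully met.

Denied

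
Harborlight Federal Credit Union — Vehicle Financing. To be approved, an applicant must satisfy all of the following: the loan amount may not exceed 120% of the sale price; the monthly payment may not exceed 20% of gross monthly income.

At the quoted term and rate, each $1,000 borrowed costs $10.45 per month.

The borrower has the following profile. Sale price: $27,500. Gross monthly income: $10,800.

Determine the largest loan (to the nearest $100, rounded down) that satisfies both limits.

Payment cap: 20% × $10,800 = $2,160/month.
At $10.45 per $1,000, that supports 2,160/10.45 × 1,000 ≈ $206,698 → $206,600.
LTV cap: 120% × $27,500 = $33,000 → $33,000.
Binding constraint: loan-to-value.

$33,000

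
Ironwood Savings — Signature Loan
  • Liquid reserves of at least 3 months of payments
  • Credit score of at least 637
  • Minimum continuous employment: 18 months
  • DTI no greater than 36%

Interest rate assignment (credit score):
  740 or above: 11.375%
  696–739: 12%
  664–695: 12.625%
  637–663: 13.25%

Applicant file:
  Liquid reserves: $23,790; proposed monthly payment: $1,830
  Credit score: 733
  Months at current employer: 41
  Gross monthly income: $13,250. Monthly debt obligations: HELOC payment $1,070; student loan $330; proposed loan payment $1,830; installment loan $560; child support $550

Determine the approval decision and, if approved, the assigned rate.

Credit score 733 ≥ 637 (meets minimum)
Total monthly debts = (1,070 + 330 + 1,830 + 560 + 550) = 4,340. DTI: 4,340 ÷ 13,250 = 32.8%, within the 36% cap
Employment 41 ≥ 18 months
Liquid reserves cover 23,790/1,830 = 13.0 months — ≥ 3 required
All requirements met. Score 733 falls in the 696–739 tier → 12%.

Approved at 12%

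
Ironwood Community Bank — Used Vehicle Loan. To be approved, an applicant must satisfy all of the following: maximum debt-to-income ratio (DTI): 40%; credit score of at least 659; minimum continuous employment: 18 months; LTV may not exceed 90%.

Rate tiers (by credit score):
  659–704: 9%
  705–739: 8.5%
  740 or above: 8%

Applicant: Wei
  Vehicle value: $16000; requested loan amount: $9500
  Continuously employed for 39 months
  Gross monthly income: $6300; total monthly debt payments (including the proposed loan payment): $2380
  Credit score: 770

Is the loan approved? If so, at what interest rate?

Credit score 770 ≥ 659 (meets minimum)
Employment 39 ≥ 18 months
LTV: 9,500 ÷ 16,000 = 59.4%, within 90% cap
DTI: 2,380 ÷ 6,300 = 37.8%, within the 40% cap
All requirements met. Score 770 falls in the 740 or above tier → 8%.

Approved at 8%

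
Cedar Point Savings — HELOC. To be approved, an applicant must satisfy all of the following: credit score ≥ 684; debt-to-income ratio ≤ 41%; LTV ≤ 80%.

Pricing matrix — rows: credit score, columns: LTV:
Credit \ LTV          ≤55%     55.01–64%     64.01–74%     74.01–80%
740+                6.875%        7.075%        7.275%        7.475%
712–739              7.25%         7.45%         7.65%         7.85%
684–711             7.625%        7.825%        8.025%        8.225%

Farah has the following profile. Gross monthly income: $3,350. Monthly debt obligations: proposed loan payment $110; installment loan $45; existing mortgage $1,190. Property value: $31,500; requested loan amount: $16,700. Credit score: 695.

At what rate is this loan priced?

7.625%

Credit score 695 ≥ 684; Total monthly debts = (110 + 45 + 1,190) = 1,345. DTI: 1,345 ÷ 3,350 = 40.1%, within the 41% cap
LTV = 16,700/31,500 = 53% ≤ 80%
Row: 695 falls in 684–711. Column: 53% falls in ≤55%. Rate = 7.625%.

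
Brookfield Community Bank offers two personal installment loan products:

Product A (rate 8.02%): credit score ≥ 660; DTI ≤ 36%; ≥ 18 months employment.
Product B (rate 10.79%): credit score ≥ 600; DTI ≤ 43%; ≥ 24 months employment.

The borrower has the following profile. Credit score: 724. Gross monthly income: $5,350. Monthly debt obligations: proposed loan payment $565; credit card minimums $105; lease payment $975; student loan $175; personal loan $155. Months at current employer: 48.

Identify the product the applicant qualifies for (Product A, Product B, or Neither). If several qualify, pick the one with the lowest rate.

Total debts = (565 + 105 + 975 + 175 + 155) = 1,975; DTI = 1,975/5,350 = 36.9%.
Product A: score 724 ≥ 660; DTI 36.9% > 36%; employment 48 ≥ 18 mo → does not qualify.
Product B: score 724 ≥ 600; DTI 36.9% ≤ 43%; employment 48 ≥ 24 mo → qualifies.

Product B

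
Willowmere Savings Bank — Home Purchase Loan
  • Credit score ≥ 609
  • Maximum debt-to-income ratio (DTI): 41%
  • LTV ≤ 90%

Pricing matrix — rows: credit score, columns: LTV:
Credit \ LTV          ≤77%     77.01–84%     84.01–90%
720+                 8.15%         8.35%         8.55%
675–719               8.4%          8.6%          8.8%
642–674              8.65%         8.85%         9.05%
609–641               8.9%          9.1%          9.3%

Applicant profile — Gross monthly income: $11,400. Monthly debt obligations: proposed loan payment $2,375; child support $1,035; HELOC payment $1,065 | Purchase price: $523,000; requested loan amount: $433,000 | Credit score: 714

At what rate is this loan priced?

8.6%

Credit score 714 ≥ 609; Total monthly debts = (2,375 + 1,035 + 1,065) = 4,475. Debt-to-income = 4,475/11,400 = 39.3% — meets 41% limit
LTV: 433,000 ÷ 523,000 = 82.8%, within 90% cap
Row: 714 falls in 675–719. Column: 82.8% falls in 77.01–84%. Rate = 8.6%.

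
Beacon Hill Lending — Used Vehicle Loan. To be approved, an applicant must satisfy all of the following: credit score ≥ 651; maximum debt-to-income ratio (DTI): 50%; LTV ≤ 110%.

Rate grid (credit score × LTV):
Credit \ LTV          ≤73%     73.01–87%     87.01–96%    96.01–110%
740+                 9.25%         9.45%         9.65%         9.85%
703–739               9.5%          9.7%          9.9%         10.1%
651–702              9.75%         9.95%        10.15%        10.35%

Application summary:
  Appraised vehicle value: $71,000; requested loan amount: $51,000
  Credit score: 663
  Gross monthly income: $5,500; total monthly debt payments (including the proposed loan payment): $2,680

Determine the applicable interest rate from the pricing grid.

Credit score 663 ≥ 651; DTI = 2,680/5,500 = 48.7% ≤ 50%
LTV: 51,000 ÷ 71,000 = 71.8%, within 110% cap
Score 663 is in the 651–702 band; LTV 71.8% is in the ≤73% band → 9.75%.

9.75%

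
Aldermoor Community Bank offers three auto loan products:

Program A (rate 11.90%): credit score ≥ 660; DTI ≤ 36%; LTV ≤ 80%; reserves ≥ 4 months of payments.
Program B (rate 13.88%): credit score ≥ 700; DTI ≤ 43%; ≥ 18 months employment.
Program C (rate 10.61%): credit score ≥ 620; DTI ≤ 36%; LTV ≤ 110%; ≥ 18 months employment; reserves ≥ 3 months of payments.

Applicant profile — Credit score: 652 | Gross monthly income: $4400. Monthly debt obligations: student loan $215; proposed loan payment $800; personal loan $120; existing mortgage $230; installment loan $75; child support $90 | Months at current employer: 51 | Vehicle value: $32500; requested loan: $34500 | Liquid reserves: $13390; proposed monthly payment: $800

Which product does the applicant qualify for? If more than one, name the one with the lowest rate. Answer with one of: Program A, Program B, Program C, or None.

Program C

Total debts = (215 + 800 + 120 + 230 + 75 + 90) = 1,530; DTI = 1,530/4,400 = 34.8%.
LTV = 34,500/32,500 = 106.2%.
Reserves = 13,390/800 = 16.7 months.
Program A: score 652 < 660; DTI 34.8% ≤ 36%; LTV 106.2% > 80%; reserves 16.7 ≥ 4 mo → does not qualify.
Program B: score 652 < 700; DTI 34.8% ≤ 43%; employment 51 ≥ 18 mo → does not qualify.
Program C: score 652 ≥ 620; DTI 34.8% ≤ 36%; LTV 106.2% ≤ 110%; employment 51 ≥ 18 mo; reserves 16.7 ≥ 3 mo → qualifies.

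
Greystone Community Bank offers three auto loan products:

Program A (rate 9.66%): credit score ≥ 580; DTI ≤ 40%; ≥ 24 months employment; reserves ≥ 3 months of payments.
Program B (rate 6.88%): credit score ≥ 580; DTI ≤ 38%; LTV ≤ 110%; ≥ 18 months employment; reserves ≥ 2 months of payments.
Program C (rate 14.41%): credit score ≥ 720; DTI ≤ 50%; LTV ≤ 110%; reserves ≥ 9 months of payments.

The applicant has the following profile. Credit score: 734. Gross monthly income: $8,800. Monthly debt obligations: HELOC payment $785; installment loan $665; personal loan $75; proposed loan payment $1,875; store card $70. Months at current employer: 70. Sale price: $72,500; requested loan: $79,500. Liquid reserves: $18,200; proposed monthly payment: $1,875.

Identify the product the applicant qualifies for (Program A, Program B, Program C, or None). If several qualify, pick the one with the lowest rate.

Program A

Total debts = (785 + 665 + 75 + 1,875 + 70) = 3,470; DTI = 3,470/8,800 = 39.4%.
LTV = 79,500/72,500 = 109.7%.
Reserves = 18,200/1,875 = 9.7 months.
Program A: score 734 ≥ 580; DTI 39.4% ≤ 40%; employment 70 ≥ 24 mo; reserves 9.7 ≥ 3 mo → qualifies.
Program B: score 734 ≥ 580; DTI 39.4% > 38%; LTV 109.7% ≤ 110%; employment 70 ≥ 18 mo; reserves 9.7 ≥ 2 mo → does not qualify.
Program C: score 734 ≥ 720; DTI 39.4% ≤ 50%; LTV 109.7% ≤ 110%; reserves 9.7 ≥ 9 mo → qualifies.
Qualifying: Program A, Program C. Lowest rate is 9.66% → Program A.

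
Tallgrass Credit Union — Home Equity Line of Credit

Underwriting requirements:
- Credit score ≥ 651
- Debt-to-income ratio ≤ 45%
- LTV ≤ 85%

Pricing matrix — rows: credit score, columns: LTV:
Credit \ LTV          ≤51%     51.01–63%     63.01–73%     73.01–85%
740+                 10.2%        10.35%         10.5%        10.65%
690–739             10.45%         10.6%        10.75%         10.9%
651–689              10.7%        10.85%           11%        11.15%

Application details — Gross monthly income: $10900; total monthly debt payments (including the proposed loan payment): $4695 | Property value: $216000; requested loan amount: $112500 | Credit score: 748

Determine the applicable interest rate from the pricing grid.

Credit score 748 ≥ 651; DTI = 4,695/10,900 = 43.1% ≤ 45%
LTV: 112,500 ÷ 216,000 = 52.1%, within 85% cap
Row: 748 falls in 740+. Column: 52.1% falls in 51.01–63%. Rate = 10.35%.

10.35%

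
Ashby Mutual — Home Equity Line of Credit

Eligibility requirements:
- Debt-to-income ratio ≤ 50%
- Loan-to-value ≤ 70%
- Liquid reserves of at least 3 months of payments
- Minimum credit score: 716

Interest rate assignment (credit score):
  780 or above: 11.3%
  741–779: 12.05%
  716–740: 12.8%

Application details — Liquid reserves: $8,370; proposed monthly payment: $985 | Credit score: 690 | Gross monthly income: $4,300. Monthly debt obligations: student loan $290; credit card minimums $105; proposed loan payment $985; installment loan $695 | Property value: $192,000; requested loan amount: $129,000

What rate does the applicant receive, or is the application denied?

Denied

Credit score 690 < 716 (below minimum)
Loan-to-value = 129,000/192,000 = 67.2% — pass (70% max)
Liquid reserves cover 8,370/985 = 8.5 months — ≥ 3 required
Total monthly debts = (290 + 105 + 985 + 695) = 2,075. Debt-to-income = 2,075/4,300 = 48.3% — meets 50% limit
Not all requirements met → denied.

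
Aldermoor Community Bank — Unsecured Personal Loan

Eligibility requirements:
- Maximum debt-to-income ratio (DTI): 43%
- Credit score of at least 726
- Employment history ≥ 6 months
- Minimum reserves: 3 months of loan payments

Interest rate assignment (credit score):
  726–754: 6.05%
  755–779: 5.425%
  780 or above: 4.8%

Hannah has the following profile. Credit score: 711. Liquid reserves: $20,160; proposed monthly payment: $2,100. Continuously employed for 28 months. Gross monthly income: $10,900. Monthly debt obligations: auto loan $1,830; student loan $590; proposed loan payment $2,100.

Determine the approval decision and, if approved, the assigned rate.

Credit score 711 < 726 (below minimum)
Reserves = 20,160/2,100 = 9.6 months ≥ 3
Employment 28 ≥ 6 months
Total monthly debts = (1,830 + 590 + 2,100) = 4,520. Debt-to-income = 4,520/10,900 = 41.5% — meets 43% limit
Not all requirements met → denied.

Denied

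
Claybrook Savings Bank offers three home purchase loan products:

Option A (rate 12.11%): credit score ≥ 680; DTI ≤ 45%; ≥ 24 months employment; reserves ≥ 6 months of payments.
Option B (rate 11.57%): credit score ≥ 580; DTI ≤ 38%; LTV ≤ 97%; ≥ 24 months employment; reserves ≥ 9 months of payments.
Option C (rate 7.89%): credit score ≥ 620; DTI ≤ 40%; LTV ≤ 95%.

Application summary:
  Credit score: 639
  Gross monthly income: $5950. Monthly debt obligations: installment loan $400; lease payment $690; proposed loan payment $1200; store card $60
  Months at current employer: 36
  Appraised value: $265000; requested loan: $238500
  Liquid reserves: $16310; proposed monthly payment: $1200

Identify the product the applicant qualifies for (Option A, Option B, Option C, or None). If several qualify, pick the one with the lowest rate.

Total debts = (400 + 690 + 1,200 + 60) = 2,350; DTI = 2,350/5,950 = 39.5%.
LTV = 238,500/265,000 = 90%.
Reserves = 16,310/1,200 = 13.6 months.
Option A: score 639 < 680; DTI 39.5% ≤ 45%; employment 36 ≥ 24 mo; reserves 13.6 ≥ 6 mo → does not qualify.
Option B: score 639 ≥ 580; DTI 39.5% > 38%; LTV 90% ≤ 97%; employment 36 ≥ 24 mo; reserves 13.6 ≥ 9 mo → does not qualify.
Option C: score 639 ≥ 620; DTI 39.5% ≤ 40%; LTV 90% ≤ 95% → qualifies.

Option C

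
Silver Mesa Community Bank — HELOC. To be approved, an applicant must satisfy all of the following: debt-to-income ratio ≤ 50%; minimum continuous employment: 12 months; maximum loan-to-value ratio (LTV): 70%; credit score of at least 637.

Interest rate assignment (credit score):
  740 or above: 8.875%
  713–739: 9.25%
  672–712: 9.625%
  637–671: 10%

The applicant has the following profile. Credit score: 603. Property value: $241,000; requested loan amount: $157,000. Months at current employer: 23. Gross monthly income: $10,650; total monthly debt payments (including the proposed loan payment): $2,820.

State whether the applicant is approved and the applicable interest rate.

Credit score 603 < 637 (below minimum)
DTI = 2,820/10,650 = 26.5% ≤ 50%
LTV: 157,000 ÷ 241,000 = 65.1%, within 70% cap
Employment 23 ≥ 12 months
Not all requirements met → denied.

Denied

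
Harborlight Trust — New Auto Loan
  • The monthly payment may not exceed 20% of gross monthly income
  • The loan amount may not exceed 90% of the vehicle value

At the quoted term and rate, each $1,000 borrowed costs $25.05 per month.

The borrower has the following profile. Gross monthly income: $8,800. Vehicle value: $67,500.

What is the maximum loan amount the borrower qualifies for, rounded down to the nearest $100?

$60,700

Payment cap: 20% × $8,800 = $1,760/month.
At $25.05 per $1,000, that supports 1,760/25.05 × 1,000 ≈ $70,259 → $70,200.
LTV cap: 90% × $67,500 = $60,750 → $60,700.
Binding constraint: loan-to-value.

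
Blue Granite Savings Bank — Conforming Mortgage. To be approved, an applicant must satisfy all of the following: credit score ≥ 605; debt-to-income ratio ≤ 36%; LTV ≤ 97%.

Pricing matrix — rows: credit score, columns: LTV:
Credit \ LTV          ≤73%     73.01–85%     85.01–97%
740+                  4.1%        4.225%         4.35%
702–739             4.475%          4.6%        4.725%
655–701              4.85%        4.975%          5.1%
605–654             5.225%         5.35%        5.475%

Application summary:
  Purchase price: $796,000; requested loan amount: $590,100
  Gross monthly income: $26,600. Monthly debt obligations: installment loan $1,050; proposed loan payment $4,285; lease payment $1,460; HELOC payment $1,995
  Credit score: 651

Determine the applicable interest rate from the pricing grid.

5.35%

Credit score 651 ≥ 605; Total monthly debts = (1,050 + 4,285 + 1,460 + 1,995) = 8,790. DTI = 8,790/26,600 = 33% ≤ 36%
LTV: 590,100 ÷ 796,000 = 74.1%, within 97% cap
Credit 651 → row 605–654; LTV 74.1% → column 73.01–85%. Grid cell → 5.35%.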